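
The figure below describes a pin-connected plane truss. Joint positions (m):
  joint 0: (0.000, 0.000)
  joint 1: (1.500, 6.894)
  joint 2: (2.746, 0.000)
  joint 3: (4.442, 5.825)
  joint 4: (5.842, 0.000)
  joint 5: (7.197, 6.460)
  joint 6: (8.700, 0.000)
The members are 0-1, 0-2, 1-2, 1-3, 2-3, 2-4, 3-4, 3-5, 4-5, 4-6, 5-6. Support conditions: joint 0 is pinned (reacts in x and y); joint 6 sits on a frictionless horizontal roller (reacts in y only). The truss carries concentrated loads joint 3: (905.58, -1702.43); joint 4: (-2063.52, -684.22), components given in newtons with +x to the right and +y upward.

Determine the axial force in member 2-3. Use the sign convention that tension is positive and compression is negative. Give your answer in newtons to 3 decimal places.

N=7 nodes, M=11 members, R=3 reactions → 2N=14, M+R=14
member 0 (0-1): L=7.0553, (cx,cy)=(0.2126,0.9771)
member 1 (0-2): L=2.7460, (cx,cy)=(1.0000,0.0000)
member 2 (1-2): L=7.0057, (cx,cy)=(0.1779,-0.9841)
member 3 (1-3): L=3.1302, (cx,cy)=(0.9399,-0.3415)
member 4 (2-3): L=6.0669, (cx,cy)=(0.2796,0.9601)
member 5 (2-4): L=3.0960, (cx,cy)=(1.0000,0.0000)
member 6 (3-4): L=5.9909, (cx,cy)=(0.2337,-0.9723)
member 7 (3-5): L=2.8272, (cx,cy)=(0.9745,0.2246)
member 8 (4-5): L=6.6006, (cx,cy)=(0.2053,0.9787)
member 9 (4-6): L=2.8580, (cx,cy)=(1.0000,0.0000)
member 10 (5-6): L=6.6325, (cx,cy)=(0.2266,-0.9740)
solve A·x = −loads:
  F[0-1] = -462.2277 N (compression)
  F[0-2] = -1059.6675 N (compression)
  F[1-2] = +530.0758 N (tension)
  F[1-3] = -204.8664 N (compression)
  F[2-3] = -543.2849 N (compression)
  F[2-4] = -813.5151 N (compression)
  F[3-4] = -1499.6315 N (compression)
  F[3-5] = -923.1437 N (compression)
  F[4-5] = +2188.9486 N (tension)
  F[4-6] = +450.1996 N (tension)
  F[5-6] = -1986.6718 N (compression)
  Rx@0 = +1157.9400 N
  Ry@0 = +451.6603 N
  Ry@6 = +1934.9897 N

-543.285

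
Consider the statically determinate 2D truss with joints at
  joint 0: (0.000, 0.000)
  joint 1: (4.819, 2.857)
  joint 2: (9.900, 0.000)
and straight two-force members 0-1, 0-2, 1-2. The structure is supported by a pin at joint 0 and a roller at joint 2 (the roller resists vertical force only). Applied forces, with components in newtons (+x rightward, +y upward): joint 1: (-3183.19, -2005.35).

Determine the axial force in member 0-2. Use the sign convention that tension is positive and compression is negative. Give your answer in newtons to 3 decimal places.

102.289

N=3 nodes, M=3 members, R=3 reactions → 2N=6, M+R=6
member 0 (0-1): L=5.6023, (cx,cy)=(0.8602,0.5100)
member 1 (0-2): L=9.9000, (cx,cy)=(1.0000,0.0000)
member 2 (1-2): L=5.8292, (cx,cy)=(0.8717,-0.4901)
solve A·x = −loads:
  F[0-1] = -3819.4799 N (compression)
  F[0-2] = +102.2886 N (tension)
  F[1-2] = -117.3501 N (compression)
  Rx@0 = +3183.1900 N
  Ry@0 = +1947.8341 N
  Ry@2 = +57.5159 N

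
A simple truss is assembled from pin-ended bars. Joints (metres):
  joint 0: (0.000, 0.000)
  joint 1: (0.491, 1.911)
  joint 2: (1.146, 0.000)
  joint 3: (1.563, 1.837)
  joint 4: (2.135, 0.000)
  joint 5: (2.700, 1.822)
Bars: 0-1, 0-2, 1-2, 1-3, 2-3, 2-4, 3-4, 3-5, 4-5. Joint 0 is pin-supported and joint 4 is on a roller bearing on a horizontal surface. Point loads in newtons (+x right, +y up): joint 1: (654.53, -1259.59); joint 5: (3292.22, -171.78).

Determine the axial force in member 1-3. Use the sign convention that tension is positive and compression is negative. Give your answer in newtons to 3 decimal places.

N=6 nodes, M=9 members, R=3 reactions → 2N=12, M+R=12
member 0 (0-1): L=1.9731, (cx,cy)=(0.2489,0.9685)
member 1 (0-2): L=1.1460, (cx,cy)=(1.0000,0.0000)
member 2 (1-2): L=2.0201, (cx,cy)=(0.3242,-0.9460)
member 3 (1-3): L=1.0746, (cx,cy)=(0.9976,-0.0689)
member 4 (2-3): L=1.8837, (cx,cy)=(0.2214,0.9752)
member 5 (2-4): L=0.9890, (cx,cy)=(1.0000,0.0000)
member 6 (3-4): L=1.9240, (cx,cy)=(0.2973,-0.9548)
member 7 (3-5): L=1.1371, (cx,cy)=(0.9999,-0.0132)
member 8 (4-5): L=1.9076, (cx,cy)=(0.2962,0.9551)
solve A·x = −loads:
  F[0-1] = +2551.2272 N (tension)
  F[0-2] = +3311.8749 N (tension)
  F[1-2] = -4037.7070 N (compression)
  F[1-3] = +1292.5827 N (tension)
  F[2-3] = +3916.7490 N (tension)
  F[2-4] = +1135.6603 N (tension)
  F[3-4] = -3953.2643 N (compression)
  F[3-5] = +3332.1480 N (tension)
  F[4-5] = -133.8289 N (compression)
  Rx@0 = -3946.7500 N
  Ry@0 = -2470.9702 N
  Ry@4 = +3902.3402 N

1292.583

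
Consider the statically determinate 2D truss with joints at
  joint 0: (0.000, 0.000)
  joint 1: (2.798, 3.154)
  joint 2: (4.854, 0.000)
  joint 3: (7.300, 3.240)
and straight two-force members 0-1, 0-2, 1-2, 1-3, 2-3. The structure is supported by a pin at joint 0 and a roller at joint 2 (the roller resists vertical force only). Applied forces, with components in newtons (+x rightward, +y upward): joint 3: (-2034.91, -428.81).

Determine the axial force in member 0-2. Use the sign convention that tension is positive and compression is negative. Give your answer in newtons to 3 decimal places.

-1021.633

N=4 nodes, M=5 members, R=3 reactions → 2N=8, M+R=8
member 0 (0-1): L=4.2162, (cx,cy)=(0.6636,0.7481)
member 1 (0-2): L=4.8540, (cx,cy)=(1.0000,0.0000)
member 2 (1-2): L=3.7650, (cx,cy)=(0.5461,-0.8377)
member 3 (1-3): L=4.5028, (cx,cy)=(0.9998,0.0191)
member 4 (2-3): L=4.0596, (cx,cy)=(0.6025,0.7981)
solve A·x = −loads:
  F[0-1] = -1526.8763 N (compression)
  F[0-2] = -1021.6330 N (compression)
  F[1-2] = +1323.8607 N (tension)
  F[1-3] = -1736.5403 N (compression)
  F[2-3] = -495.7292 N (compression)
  Rx@0 = +2034.9100 N
  Ry@0 = +1142.2001 N
  Ry@2 = -713.3901 N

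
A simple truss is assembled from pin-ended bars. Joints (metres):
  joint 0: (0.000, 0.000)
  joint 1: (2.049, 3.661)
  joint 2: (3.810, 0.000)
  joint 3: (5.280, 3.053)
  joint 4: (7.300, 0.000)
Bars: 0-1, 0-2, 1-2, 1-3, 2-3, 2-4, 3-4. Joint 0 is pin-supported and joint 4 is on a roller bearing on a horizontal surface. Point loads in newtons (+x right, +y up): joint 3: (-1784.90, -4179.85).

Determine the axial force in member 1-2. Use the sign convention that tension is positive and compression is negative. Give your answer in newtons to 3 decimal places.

N=5 nodes, M=7 members, R=3 reactions → 2N=10, M+R=10
member 0 (0-1): L=4.1954, (cx,cy)=(0.4884,0.8726)
member 1 (0-2): L=3.8100, (cx,cy)=(1.0000,0.0000)
member 2 (1-2): L=4.0625, (cx,cy)=(0.4335,-0.9012)
member 3 (1-3): L=3.2877, (cx,cy)=(0.9828,-0.1849)
member 4 (2-3): L=3.3885, (cx,cy)=(0.4338,0.9010)
member 5 (2-4): L=3.4900, (cx,cy)=(1.0000,0.0000)
member 6 (3-4): L=3.6608, (cx,cy)=(0.5518,-0.8340)
solve A·x = −loads:
  F[0-1] = -2180.8886 N (compression)
  F[0-2] = -719.7696 N (compression)
  F[1-2] = +2566.5449 N (tension)
  F[1-3] = -2215.8846 N (compression)
  F[2-3] = -2567.0238 N (compression)
  F[2-4] = +1506.4016 N (tension)
  F[3-4] = -2729.9922 N (compression)
  Rx@0 = +1784.9000 N
  Ry@0 = +1903.0954 N
  Ry@4 = +2276.7546 N

2566.545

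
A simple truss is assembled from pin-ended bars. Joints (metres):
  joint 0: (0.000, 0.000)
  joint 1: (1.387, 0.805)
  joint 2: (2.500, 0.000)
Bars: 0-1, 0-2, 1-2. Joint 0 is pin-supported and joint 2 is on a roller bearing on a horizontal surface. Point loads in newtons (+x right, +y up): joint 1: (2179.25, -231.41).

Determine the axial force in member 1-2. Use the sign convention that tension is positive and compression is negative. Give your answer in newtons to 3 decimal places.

-1416.444

N=3 nodes, M=3 members, R=3 reactions → 2N=6, M+R=6
member 0 (0-1): L=1.6037, (cx,cy)=(0.8649,0.5020)
member 1 (0-2): L=2.5000, (cx,cy)=(1.0000,0.0000)
member 2 (1-2): L=1.3736, (cx,cy)=(0.8103,-0.5860)
solve A·x = −loads:
  F[0-1] = +1192.6903 N (tension)
  F[0-2] = +1147.7101 N (tension)
  F[1-2] = -1416.4436 N (compression)
  Rx@0 = -2179.2500 N
  Ry@0 = -598.6948 N
  Ry@2 = +830.1048 N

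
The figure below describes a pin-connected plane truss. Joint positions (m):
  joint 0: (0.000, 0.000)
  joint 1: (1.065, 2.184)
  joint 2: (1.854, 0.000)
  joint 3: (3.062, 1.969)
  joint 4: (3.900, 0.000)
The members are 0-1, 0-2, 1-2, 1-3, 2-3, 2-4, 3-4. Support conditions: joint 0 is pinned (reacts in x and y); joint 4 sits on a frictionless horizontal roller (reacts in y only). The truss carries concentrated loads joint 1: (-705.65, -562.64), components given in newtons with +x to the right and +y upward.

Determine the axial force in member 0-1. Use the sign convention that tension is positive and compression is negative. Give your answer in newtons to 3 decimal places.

-894.676

N=5 nodes, M=7 members, R=3 reactions → 2N=10, M+R=10
member 0 (0-1): L=2.4298, (cx,cy)=(0.4383,0.8988)
member 1 (0-2): L=1.8540, (cx,cy)=(1.0000,0.0000)
member 2 (1-2): L=2.3221, (cx,cy)=(0.3398,-0.9405)
member 3 (1-3): L=2.0085, (cx,cy)=(0.9943,-0.1070)
member 4 (2-3): L=2.3100, (cx,cy)=(0.5229,0.8524)
member 5 (2-4): L=2.0460, (cx,cy)=(1.0000,0.0000)
member 6 (3-4): L=2.1399, (cx,cy)=(0.3916,-0.9201)
solve A·x = −loads:
  F[0-1] = -894.6764 N (compression)
  F[0-2] = -313.5115 N (compression)
  F[1-2] = +229.8490 N (tension)
  F[1-3] = +236.7758 N (tension)
  F[2-3] = -253.6159 N (compression)
  F[2-4] = -102.7901 N (compression)
  F[3-4] = +262.4838 N (tension)
  Rx@0 = +705.6500 N
  Ry@0 = +804.1600 N
  Ry@4 = -241.5200 N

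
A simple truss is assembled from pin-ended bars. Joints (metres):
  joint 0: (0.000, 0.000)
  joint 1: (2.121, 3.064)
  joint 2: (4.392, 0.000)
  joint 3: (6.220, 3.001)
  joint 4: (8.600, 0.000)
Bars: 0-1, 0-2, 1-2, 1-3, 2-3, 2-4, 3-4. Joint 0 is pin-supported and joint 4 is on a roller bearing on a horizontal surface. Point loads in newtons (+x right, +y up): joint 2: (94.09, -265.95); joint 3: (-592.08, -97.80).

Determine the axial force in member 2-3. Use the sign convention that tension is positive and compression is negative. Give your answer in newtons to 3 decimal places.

-124.072

N=5 nodes, M=7 members, R=3 reactions → 2N=10, M+R=10
member 0 (0-1): L=3.7265, (cx,cy)=(0.5692,0.8222)
member 1 (0-2): L=4.3920, (cx,cy)=(1.0000,0.0000)
member 2 (1-2): L=3.8139, (cx,cy)=(0.5955,-0.8034)
member 3 (1-3): L=4.0995, (cx,cy)=(0.9999,-0.0154)
member 4 (2-3): L=3.5139, (cx,cy)=(0.5202,0.8540)
member 5 (2-4): L=4.2080, (cx,cy)=(1.0000,0.0000)
member 6 (3-4): L=3.8302, (cx,cy)=(0.6214,-0.7835)
solve A·x = −loads:
  F[0-1] = -442.4648 N (compression)
  F[0-2] = -246.1532 N (compression)
  F[1-2] = +462.9301 N (tension)
  F[1-3] = -527.5553 N (compression)
  F[2-3] = -124.0715 N (compression)
  F[2-4] = -0.0428 N (compression)
  F[3-4] = +0.0688 N (tension)
  Rx@0 = +497.9900 N
  Ry@0 = +363.8039 N
  Ry@4 = -0.0539 N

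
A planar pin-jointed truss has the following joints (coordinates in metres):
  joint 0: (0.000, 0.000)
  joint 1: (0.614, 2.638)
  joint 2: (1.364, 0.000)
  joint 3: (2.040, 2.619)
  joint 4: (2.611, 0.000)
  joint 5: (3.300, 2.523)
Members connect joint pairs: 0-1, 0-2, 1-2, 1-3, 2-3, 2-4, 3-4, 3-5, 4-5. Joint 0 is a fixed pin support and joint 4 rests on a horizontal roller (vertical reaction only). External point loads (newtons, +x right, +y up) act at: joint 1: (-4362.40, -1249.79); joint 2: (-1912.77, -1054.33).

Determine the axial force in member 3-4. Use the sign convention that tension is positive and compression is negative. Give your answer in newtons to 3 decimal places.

N=6 nodes, M=9 members, R=3 reactions → 2N=12, M+R=12
member 0 (0-1): L=2.7085, (cx,cy)=(0.2267,0.9740)
member 1 (0-2): L=1.3640, (cx,cy)=(1.0000,0.0000)
member 2 (1-2): L=2.7425, (cx,cy)=(0.2735,-0.9619)
member 3 (1-3): L=1.4261, (cx,cy)=(0.9999,-0.0133)
member 4 (2-3): L=2.7048, (cx,cy)=(0.2499,0.9683)
member 5 (2-4): L=1.2470, (cx,cy)=(1.0000,0.0000)
member 6 (3-4): L=2.6805, (cx,cy)=(0.2130,-0.9770)
member 7 (3-5): L=1.2637, (cx,cy)=(0.9971,-0.0760)
member 8 (4-5): L=2.6154, (cx,cy)=(0.2634,0.9647)
solve A·x = −loads:
  F[0-1] = -6023.7649 N (compression)
  F[0-2] = -4909.6265 N (compression)
  F[1-2] = +4776.7131 N (tension)
  F[1-3] = +1690.7246 N (tension)
  F[2-3] = -3656.3298 N (compression)
  F[2-4] = -776.7746 N (compression)
  F[3-4] = +3646.5182 N (tension)
  F[3-5] = +0.0000 N (tension)
  F[4-5] = -0.0000 N (compression)
  Rx@0 = +6275.1700 N
  Ry@0 = +5866.9442 N
  Ry@4 = -3562.8242 N

3646.518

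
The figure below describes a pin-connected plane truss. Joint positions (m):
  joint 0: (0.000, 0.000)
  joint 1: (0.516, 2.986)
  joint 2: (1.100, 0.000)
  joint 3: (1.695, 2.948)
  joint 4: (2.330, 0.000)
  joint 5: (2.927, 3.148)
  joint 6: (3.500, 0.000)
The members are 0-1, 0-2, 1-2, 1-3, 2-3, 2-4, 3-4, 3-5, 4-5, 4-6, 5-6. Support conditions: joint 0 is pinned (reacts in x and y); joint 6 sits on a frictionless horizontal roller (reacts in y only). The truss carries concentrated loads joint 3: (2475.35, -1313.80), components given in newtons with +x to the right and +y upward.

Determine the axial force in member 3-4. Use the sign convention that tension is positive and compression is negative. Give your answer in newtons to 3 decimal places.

N=7 nodes, M=11 members, R=3 reactions → 2N=14, M+R=14
member 0 (0-1): L=3.0303, (cx,cy)=(0.1703,0.9854)
member 1 (0-2): L=1.1000, (cx,cy)=(1.0000,0.0000)
member 2 (1-2): L=3.0426, (cx,cy)=(0.1919,-0.9814)
member 3 (1-3): L=1.1796, (cx,cy)=(0.9995,-0.0322)
member 4 (2-3): L=3.0074, (cx,cy)=(0.1978,0.9802)
member 5 (2-4): L=1.2300, (cx,cy)=(1.0000,0.0000)
member 6 (3-4): L=3.0156, (cx,cy)=(0.2106,-0.9776)
member 7 (3-5): L=1.2481, (cx,cy)=(0.9871,0.1602)
member 8 (4-5): L=3.2041, (cx,cy)=(0.1863,0.9825)
member 9 (4-6): L=1.1700, (cx,cy)=(1.0000,0.0000)
member 10 (5-6): L=3.1997, (cx,cy)=(0.1791,-0.9838)
solve A·x = −loads:
  F[0-1] = +1428.2660 N (tension)
  F[0-2] = +2232.1411 N (tension)
  F[1-2] = -1451.2067 N (compression)
  F[1-3] = +522.0285 N (tension)
  F[2-3] = +1452.9422 N (tension)
  F[2-4] = +1666.1390 N (tension)
  F[3-4] = -2956.9040 N (compression)
  F[3-5] = -1057.1622 N (compression)
  F[4-5] = +2942.1272 N (tension)
  F[4-6] = +495.3149 N (tension)
  F[5-6] = -2765.9179 N (compression)
  Rx@0 = -2475.3500 N
  Ry@0 = -1407.4065 N
  Ry@6 = +2721.2065 N

-2956.904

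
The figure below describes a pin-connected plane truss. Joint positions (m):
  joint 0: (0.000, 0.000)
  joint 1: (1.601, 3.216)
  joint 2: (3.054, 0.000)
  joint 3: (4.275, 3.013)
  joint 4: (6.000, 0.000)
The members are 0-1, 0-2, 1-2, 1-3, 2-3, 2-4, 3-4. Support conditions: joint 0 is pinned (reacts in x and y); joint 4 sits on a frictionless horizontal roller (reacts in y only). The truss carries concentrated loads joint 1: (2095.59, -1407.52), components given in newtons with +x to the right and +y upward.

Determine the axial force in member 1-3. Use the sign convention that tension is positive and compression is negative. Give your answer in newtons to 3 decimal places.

-1425.832

N=5 nodes, M=7 members, R=3 reactions → 2N=10, M+R=10
member 0 (0-1): L=3.5925, (cx,cy)=(0.4457,0.8952)
member 1 (0-2): L=3.0540, (cx,cy)=(1.0000,0.0000)
member 2 (1-2): L=3.5290, (cx,cy)=(0.4117,-0.9113)
member 3 (1-3): L=2.6817, (cx,cy)=(0.9971,-0.0757)
member 4 (2-3): L=3.2510, (cx,cy)=(0.3756,0.9268)
member 5 (2-4): L=2.9460, (cx,cy)=(1.0000,0.0000)
member 6 (3-4): L=3.4719, (cx,cy)=(0.4969,-0.8678)
solve A·x = −loads:
  F[0-1] = +101.9760 N (tension)
  F[0-2] = +2050.1440 N (tension)
  F[1-2] = -1526.2460 N (compression)
  F[1-3] = -1425.8323 N (compression)
  F[2-3] = +1500.7437 N (tension)
  F[2-4] = +858.0970 N (tension)
  F[3-4] = -1727.0670 N (compression)
  Rx@0 = -2095.5900 N
  Ry@0 = -91.2895 N
  Ry@4 = +1498.8095 N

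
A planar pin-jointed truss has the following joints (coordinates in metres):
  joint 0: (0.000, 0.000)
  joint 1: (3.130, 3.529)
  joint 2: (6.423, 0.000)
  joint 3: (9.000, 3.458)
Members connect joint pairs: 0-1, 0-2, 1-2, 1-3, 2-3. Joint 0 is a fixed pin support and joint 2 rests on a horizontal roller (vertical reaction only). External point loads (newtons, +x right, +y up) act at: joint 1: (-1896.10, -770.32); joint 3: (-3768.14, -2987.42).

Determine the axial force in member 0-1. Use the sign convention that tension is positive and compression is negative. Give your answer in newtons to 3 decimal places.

-3029.936

N=4 nodes, M=5 members, R=3 reactions → 2N=8, M+R=8
member 0 (0-1): L=4.7171, (cx,cy)=(0.6635,0.7481)
member 1 (0-2): L=6.4230, (cx,cy)=(1.0000,0.0000)
member 2 (1-2): L=4.8268, (cx,cy)=(0.6822,-0.7311)
member 3 (1-3): L=5.8704, (cx,cy)=(0.9999,-0.0121)
member 4 (2-3): L=4.3126, (cx,cy)=(0.5975,0.8018)
solve A·x = −loads:
  F[0-1] = -3029.9364 N (compression)
  F[0-2] = -3653.7329 N (compression)
  F[1-2] = +2072.0787 N (tension)
  F[1-3] = -1528.1677 N (compression)
  F[2-3] = -3748.7899 N (compression)
  Rx@0 = +5664.2400 N
  Ry@0 = +2266.7986 N
  Ry@2 = +1490.9414 N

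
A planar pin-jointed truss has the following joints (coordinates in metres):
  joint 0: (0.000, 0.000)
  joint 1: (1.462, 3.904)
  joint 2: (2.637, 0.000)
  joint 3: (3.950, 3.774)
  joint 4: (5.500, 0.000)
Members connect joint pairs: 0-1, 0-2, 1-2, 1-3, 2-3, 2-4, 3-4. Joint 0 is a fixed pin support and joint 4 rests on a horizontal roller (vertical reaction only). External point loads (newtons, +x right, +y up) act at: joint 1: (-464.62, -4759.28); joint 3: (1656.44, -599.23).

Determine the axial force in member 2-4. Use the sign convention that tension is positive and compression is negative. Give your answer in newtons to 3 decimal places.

1027.700

N=5 nodes, M=7 members, R=3 reactions → 2N=10, M+R=10
member 0 (0-1): L=4.1688, (cx,cy)=(0.3507,0.9365)
member 1 (0-2): L=2.6370, (cx,cy)=(1.0000,0.0000)
member 2 (1-2): L=4.0770, (cx,cy)=(0.2882,-0.9576)
member 3 (1-3): L=2.4914, (cx,cy)=(0.9986,-0.0522)
member 4 (2-3): L=3.9959, (cx,cy)=(0.3286,0.9445)
member 5 (2-4): L=2.8630, (cx,cy)=(1.0000,0.0000)
member 6 (3-4): L=4.0799, (cx,cy)=(0.3799,-0.9250)
solve A·x = −loads:
  F[0-1] = -3049.9388 N (compression)
  F[0-2] = +2261.4421 N (tension)
  F[1-2] = -1985.5913 N (compression)
  F[1-3] = -32.7936 N (compression)
  F[2-3] = +2013.1238 N (tension)
  F[2-4] = +1027.6995 N (tension)
  F[3-4] = -2705.1034 N (compression)
  Rx@0 = -1191.8200 N
  Ry@0 = +2856.2275 N
  Ry@4 = +2502.2825 N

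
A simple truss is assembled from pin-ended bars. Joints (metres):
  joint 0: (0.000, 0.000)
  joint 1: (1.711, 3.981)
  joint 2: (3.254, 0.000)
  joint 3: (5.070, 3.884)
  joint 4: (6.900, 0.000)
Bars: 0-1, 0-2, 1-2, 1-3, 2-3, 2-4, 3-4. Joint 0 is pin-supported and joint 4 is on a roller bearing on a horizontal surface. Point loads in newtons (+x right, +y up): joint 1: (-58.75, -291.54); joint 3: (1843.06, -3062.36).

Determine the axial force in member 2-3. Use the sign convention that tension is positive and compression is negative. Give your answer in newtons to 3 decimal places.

N=5 nodes, M=7 members, R=3 reactions → 2N=10, M+R=10
member 0 (0-1): L=4.3331, (cx,cy)=(0.3949,0.9187)
member 1 (0-2): L=3.2540, (cx,cy)=(1.0000,0.0000)
member 2 (1-2): L=4.2696, (cx,cy)=(0.3614,-0.9324)
member 3 (1-3): L=3.3604, (cx,cy)=(0.9996,-0.0289)
member 4 (2-3): L=4.2876, (cx,cy)=(0.4235,0.9059)
member 5 (2-4): L=3.6460, (cx,cy)=(1.0000,0.0000)
member 6 (3-4): L=4.2935, (cx,cy)=(0.4262,-0.9046)
solve A·x = −loads:
  F[0-1] = -30.3438 N (compression)
  F[0-2] = +1796.2918 N (tension)
  F[1-2] = -287.4395 N (compression)
  F[1-3] = +150.7102 N (tension)
  F[2-3] = +295.8608 N (tension)
  F[2-4] = +1567.1010 N (tension)
  F[3-4] = -3676.7142 N (compression)
  Rx@0 = -1784.3100 N
  Ry@0 = +27.8781 N
  Ry@4 = +3326.0219 N

295.861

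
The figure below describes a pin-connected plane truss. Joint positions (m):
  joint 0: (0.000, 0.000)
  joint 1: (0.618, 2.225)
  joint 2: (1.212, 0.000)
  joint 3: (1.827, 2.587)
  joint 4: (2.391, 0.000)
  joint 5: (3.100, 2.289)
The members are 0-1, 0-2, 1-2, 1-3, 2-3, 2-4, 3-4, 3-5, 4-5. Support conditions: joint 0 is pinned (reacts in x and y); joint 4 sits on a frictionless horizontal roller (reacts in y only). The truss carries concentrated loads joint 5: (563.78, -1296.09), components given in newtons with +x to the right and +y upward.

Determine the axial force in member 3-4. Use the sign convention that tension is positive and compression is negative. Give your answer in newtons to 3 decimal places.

N=6 nodes, M=9 members, R=3 reactions → 2N=12, M+R=12
member 0 (0-1): L=2.3092, (cx,cy)=(0.2676,0.9635)
member 1 (0-2): L=1.2120, (cx,cy)=(1.0000,0.0000)
member 2 (1-2): L=2.3029, (cx,cy)=(0.2579,-0.9662)
member 3 (1-3): L=1.2620, (cx,cy)=(0.9580,0.2868)
member 4 (2-3): L=2.6591, (cx,cy)=(0.2313,0.9729)
member 5 (2-4): L=1.1790, (cx,cy)=(1.0000,0.0000)
member 6 (3-4): L=2.6478, (cx,cy)=(0.2130,-0.9771)
member 7 (3-5): L=1.3074, (cx,cy)=(0.9737,-0.2279)
member 8 (4-5): L=2.3963, (cx,cy)=(0.2959,0.9552)
solve A·x = −loads:
  F[0-1] = +959.0388 N (tension)
  F[0-2] = +307.1206 N (tension)
  F[1-2] = -811.9735 N (compression)
  F[1-3] = +486.5391 N (tension)
  F[2-3] = +806.3616 N (tension)
  F[2-4] = -88.8107 N (compression)
  F[3-4] = -1161.3890 N (compression)
  F[3-5] = +924.3081 N (tension)
  F[4-5] = -1136.2868 N (compression)
  Rx@0 = -563.7800 N
  Ry@0 = -924.0570 N
  Ry@4 = +2220.1470 N

-1161.389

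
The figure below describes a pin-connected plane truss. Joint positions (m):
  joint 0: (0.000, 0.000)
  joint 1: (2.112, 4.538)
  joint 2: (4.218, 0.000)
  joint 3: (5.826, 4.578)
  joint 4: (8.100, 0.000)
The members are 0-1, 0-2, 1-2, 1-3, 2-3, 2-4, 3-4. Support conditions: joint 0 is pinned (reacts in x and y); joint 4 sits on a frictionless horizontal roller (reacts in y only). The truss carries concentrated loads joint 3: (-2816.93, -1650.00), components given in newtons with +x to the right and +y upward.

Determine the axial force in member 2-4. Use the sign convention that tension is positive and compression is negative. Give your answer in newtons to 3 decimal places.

-201.327

N=5 nodes, M=7 members, R=3 reactions → 2N=10, M+R=10
member 0 (0-1): L=5.0054, (cx,cy)=(0.4219,0.9066)
member 1 (0-2): L=4.2180, (cx,cy)=(1.0000,0.0000)
member 2 (1-2): L=5.0029, (cx,cy)=(0.4210,-0.9071)
member 3 (1-3): L=3.7142, (cx,cy)=(0.9999,0.0108)
member 4 (2-3): L=4.8522, (cx,cy)=(0.3314,0.9435)
member 5 (2-4): L=3.8820, (cx,cy)=(1.0000,0.0000)
member 6 (3-4): L=5.1117, (cx,cy)=(0.4449,-0.8956)
solve A·x = −loads:
  F[0-1] = -2266.9980 N (compression)
  F[0-2] = -1860.3823 N (compression)
  F[1-2] = +2243.2830 N (tension)
  F[1-3] = -1900.9872 N (compression)
  F[2-3] = -2156.7092 N (compression)
  F[2-4] = -201.3267 N (compression)
  F[3-4] = +452.5573 N (tension)
  Rx@0 = +2816.9300 N
  Ry@0 = +2055.3093 N
  Ry@4 = -405.3093 N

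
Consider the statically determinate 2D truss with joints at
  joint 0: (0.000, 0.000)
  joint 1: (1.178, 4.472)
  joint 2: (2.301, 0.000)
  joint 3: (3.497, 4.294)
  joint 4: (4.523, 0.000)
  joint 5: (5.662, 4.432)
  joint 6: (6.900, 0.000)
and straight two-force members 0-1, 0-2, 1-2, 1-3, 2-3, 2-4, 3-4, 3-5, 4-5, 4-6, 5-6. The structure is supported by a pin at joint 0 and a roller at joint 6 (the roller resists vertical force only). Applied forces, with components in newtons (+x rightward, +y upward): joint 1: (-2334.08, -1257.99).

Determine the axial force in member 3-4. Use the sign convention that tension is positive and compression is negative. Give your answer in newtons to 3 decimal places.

N=7 nodes, M=11 members, R=3 reactions → 2N=14, M+R=14
member 0 (0-1): L=4.6246, (cx,cy)=(0.2547,0.9670)
member 1 (0-2): L=2.3010, (cx,cy)=(1.0000,0.0000)
member 2 (1-2): L=4.6108, (cx,cy)=(0.2436,-0.9699)
member 3 (1-3): L=2.3258, (cx,cy)=(0.9971,-0.0765)
member 4 (2-3): L=4.4574, (cx,cy)=(0.2683,0.9633)
member 5 (2-4): L=2.2220, (cx,cy)=(1.0000,0.0000)
member 6 (3-4): L=4.4149, (cx,cy)=(0.2324,-0.9726)
member 7 (3-5): L=2.1694, (cx,cy)=(0.9980,0.0636)
member 8 (4-5): L=4.5760, (cx,cy)=(0.2489,0.9685)
member 9 (4-6): L=2.3770, (cx,cy)=(1.0000,0.0000)
member 10 (5-6): L=4.6017, (cx,cy)=(0.2690,-0.9631)
solve A·x = −loads:
  F[0-1] = -2643.1650 N (compression)
  F[0-2] = -1660.7933 N (compression)
  F[1-2] = +1230.5681 N (tension)
  F[1-3] = +1365.0846 N (tension)
  F[2-3] = -1238.9422 N (compression)
  F[2-4] = -1028.6543 N (compression)
  F[3-4] = +1380.9042 N (tension)
  F[3-5] = +709.1737 N (tension)
  F[4-5] = -1386.7408 N (compression)
  F[4-6] = -362.5688 N (compression)
  F[5-6] = +1347.6721 N (tension)
  Rx@0 = +2334.0800 N
  Ry@0 = +2555.9746 N
  Ry@6 = -1297.9846 N

1380.904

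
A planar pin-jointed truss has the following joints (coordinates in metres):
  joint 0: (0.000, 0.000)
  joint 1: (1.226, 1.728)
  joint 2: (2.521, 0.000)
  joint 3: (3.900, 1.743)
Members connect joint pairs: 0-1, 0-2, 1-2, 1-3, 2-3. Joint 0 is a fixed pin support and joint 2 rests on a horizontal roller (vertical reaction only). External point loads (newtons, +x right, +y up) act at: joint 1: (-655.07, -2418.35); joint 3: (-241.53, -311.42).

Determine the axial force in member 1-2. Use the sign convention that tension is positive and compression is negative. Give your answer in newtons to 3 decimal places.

-912.742

N=4 nodes, M=5 members, R=3 reactions → 2N=8, M+R=8
member 0 (0-1): L=2.1187, (cx,cy)=(0.5786,0.8156)
member 1 (0-2): L=2.5210, (cx,cy)=(1.0000,0.0000)
member 2 (1-2): L=2.1594, (cx,cy)=(0.5997,-0.8002)
member 3 (1-3): L=2.6740, (cx,cy)=(1.0000,0.0056)
member 4 (2-3): L=2.2225, (cx,cy)=(0.6205,0.7842)
solve A·x = −loads:
  F[0-1] = -2069.6052 N (compression)
  F[0-2] = +300.9683 N (tension)
  F[1-2] = -912.7416 N (compression)
  F[1-3] = +4.8762 N (tension)
  F[2-3] = -397.1340 N (compression)
  Rx@0 = +896.6000 N
  Ry@0 = +1687.9265 N
  Ry@2 = +1041.8435 N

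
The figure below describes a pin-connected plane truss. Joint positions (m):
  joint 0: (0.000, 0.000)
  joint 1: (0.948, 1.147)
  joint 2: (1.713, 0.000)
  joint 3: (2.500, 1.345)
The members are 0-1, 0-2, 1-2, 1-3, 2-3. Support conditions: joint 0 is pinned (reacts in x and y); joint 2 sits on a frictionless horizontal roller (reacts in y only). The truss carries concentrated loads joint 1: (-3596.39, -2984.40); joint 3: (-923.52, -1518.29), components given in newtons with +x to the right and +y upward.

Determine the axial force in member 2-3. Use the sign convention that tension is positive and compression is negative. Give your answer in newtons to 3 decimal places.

-1753.496

N=4 nodes, M=5 members, R=3 reactions → 2N=8, M+R=8
member 0 (0-1): L=1.4881, (cx,cy)=(0.6371,0.7708)
member 1 (0-2): L=1.7130, (cx,cy)=(1.0000,0.0000)
member 2 (1-2): L=1.3787, (cx,cy)=(0.5549,-0.8319)
member 3 (1-3): L=1.5646, (cx,cy)=(0.9920,0.1266)
member 4 (2-3): L=1.5583, (cx,cy)=(0.5050,0.8631)
solve A·x = −loads:
  F[0-1] = -4888.9946 N (compression)
  F[0-2] = -1405.2662 N (compression)
  F[1-2] = +936.6241 N (tension)
  F[1-3] = -38.2638 N (compression)
  F[2-3] = -1753.4957 N (compression)
  Rx@0 = +4519.9100 N
  Ry@0 = +3768.4562 N
  Ry@2 = +734.2338 N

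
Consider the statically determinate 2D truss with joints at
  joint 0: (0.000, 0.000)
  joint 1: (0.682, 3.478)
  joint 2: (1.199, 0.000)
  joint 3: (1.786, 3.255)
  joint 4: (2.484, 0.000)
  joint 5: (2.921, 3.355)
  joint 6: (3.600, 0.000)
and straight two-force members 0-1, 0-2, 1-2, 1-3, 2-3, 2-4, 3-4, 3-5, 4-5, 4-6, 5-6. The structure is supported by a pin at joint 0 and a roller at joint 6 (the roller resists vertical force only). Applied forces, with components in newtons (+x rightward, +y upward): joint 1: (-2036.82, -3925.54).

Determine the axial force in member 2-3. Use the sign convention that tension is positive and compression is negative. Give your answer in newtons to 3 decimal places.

N=7 nodes, M=11 members, R=3 reactions → 2N=14, M+R=14
member 0 (0-1): L=3.5442, (cx,cy)=(0.1924,0.9813)
member 1 (0-2): L=1.1990, (cx,cy)=(1.0000,0.0000)
member 2 (1-2): L=3.5162, (cx,cy)=(0.1470,-0.9891)
member 3 (1-3): L=1.1263, (cx,cy)=(0.9802,-0.1980)
member 4 (2-3): L=3.3075, (cx,cy)=(0.1775,0.9841)
member 5 (2-4): L=1.2850, (cx,cy)=(1.0000,0.0000)
member 6 (3-4): L=3.3290, (cx,cy)=(0.2097,-0.9778)
member 7 (3-5): L=1.1394, (cx,cy)=(0.9961,0.0878)
member 8 (4-5): L=3.3833, (cx,cy)=(0.1292,0.9916)
member 9 (4-6): L=1.1160, (cx,cy)=(1.0000,0.0000)
member 10 (5-6): L=3.4230, (cx,cy)=(0.1984,-0.9801)
solve A·x = −loads:
  F[0-1] = -5247.7341 N (compression)
  F[0-2] = -1027.0242 N (compression)
  F[1-2] = +1059.6596 N (tension)
  F[1-3] = +888.8148 N (tension)
  F[2-3] = -1065.0501 N (compression)
  F[2-4] = -682.1992 N (compression)
  F[3-4] = +1289.0688 N (tension)
  F[3-5] = +413.5124 N (tension)
  F[4-5] = -1271.0620 N (compression)
  F[4-6] = -247.7435 N (compression)
  F[5-6] = +1248.9408 N (tension)
  Rx@0 = +2036.8200 N
  Ry@0 = +5149.6627 N
  Ry@6 = -1224.1227 N

-1065.050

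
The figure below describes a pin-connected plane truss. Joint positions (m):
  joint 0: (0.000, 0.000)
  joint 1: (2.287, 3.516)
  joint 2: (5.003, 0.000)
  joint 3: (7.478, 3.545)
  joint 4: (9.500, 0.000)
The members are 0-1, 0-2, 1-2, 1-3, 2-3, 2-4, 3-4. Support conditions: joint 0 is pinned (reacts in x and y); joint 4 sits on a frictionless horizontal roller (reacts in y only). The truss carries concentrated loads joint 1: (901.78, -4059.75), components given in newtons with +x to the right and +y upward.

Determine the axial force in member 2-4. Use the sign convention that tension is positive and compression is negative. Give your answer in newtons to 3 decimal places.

747.818

N=5 nodes, M=7 members, R=3 reactions → 2N=10, M+R=10
member 0 (0-1): L=4.1944, (cx,cy)=(0.5453,0.8383)
member 1 (0-2): L=5.0030, (cx,cy)=(1.0000,0.0000)
member 2 (1-2): L=4.4428, (cx,cy)=(0.6113,-0.7914)
member 3 (1-3): L=5.1911, (cx,cy)=(1.0000,0.0056)
member 4 (2-3): L=4.3235, (cx,cy)=(0.5725,0.8199)
member 5 (2-4): L=4.4970, (cx,cy)=(1.0000,0.0000)
member 6 (3-4): L=4.0811, (cx,cy)=(0.4955,-0.8686)
solve A·x = −loads:
  F[0-1] = -3278.9763 N (compression)
  F[0-2] = +2689.6631 N (tension)
  F[1-2] = -1668.4856 N (compression)
  F[1-3] = -1669.7116 N (compression)
  F[2-3] = +1610.3820 N (tension)
  F[2-4] = +747.8177 N (tension)
  F[3-4] = -1509.3624 N (compression)
  Rx@0 = -901.7800 N
  Ry@0 = +2748.6651 N
  Ry@4 = +1311.0849 N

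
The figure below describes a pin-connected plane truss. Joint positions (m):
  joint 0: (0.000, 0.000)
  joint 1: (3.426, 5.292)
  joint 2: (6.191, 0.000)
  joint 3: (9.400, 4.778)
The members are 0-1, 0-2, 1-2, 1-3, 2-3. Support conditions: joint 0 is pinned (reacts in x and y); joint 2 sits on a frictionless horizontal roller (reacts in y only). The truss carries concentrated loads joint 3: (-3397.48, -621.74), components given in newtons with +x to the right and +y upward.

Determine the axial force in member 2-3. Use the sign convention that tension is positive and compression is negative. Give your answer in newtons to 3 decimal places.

-1040.927

N=4 nodes, M=5 members, R=3 reactions → 2N=8, M+R=8
member 0 (0-1): L=6.3042, (cx,cy)=(0.5434,0.8394)
member 1 (0-2): L=6.1910, (cx,cy)=(1.0000,0.0000)
member 2 (1-2): L=5.9708, (cx,cy)=(0.4631,-0.8863)
member 3 (1-3): L=5.9961, (cx,cy)=(0.9963,-0.0857)
member 4 (2-3): L=5.7556, (cx,cy)=(0.5575,0.8301)
solve A·x = −loads:
  F[0-1] = -2739.6629 N (compression)
  F[0-2] = -1908.6141 N (compression)
  F[1-2] = +2868.2564 N (tension)
  F[1-3] = -2827.5256 N (compression)
  F[2-3] = -1040.9274 N (compression)
  Rx@0 = +3397.4800 N
  Ry@0 = +2299.7893 N
  Ry@2 = -1678.0493 N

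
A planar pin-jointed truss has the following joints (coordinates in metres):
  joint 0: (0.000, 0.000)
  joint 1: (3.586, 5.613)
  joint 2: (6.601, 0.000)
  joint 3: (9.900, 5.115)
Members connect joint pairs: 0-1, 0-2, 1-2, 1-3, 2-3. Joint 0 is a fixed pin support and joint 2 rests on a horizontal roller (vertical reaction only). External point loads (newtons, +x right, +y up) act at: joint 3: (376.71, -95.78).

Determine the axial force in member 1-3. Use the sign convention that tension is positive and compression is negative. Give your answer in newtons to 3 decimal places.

N=4 nodes, M=5 members, R=3 reactions → 2N=8, M+R=8
member 0 (0-1): L=6.6607, (cx,cy)=(0.5384,0.8427)
member 1 (0-2): L=6.6010, (cx,cy)=(1.0000,0.0000)
member 2 (1-2): L=6.3715, (cx,cy)=(0.4732,-0.8810)
member 3 (1-3): L=6.3336, (cx,cy)=(0.9969,-0.0786)
member 4 (2-3): L=6.0866, (cx,cy)=(0.5420,0.8404)
solve A·x = −loads:
  F[0-1] = +403.1962 N (tension)
  F[0-2] = +159.6370 N (tension)
  F[1-2] = -423.0462 N (compression)
  F[1-3] = +418.5547 N (tension)
  F[2-3] = -74.8119 N (compression)
  Rx@0 = -376.7100 N
  Ry@0 = -339.7743 N
  Ry@2 = +435.5543 N

418.555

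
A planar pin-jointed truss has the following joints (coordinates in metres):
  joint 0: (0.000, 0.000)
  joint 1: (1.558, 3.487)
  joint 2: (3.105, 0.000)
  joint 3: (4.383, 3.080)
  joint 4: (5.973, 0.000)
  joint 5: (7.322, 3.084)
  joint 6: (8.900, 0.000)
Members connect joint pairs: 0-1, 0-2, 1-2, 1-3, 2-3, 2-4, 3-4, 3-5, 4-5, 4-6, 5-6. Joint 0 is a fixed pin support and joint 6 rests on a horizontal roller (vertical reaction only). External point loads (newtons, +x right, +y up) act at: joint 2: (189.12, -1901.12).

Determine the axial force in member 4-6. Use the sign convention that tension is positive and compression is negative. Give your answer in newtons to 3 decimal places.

N=7 nodes, M=11 members, R=3 reactions → 2N=14, M+R=14
member 0 (0-1): L=3.8192, (cx,cy)=(0.4079,0.9130)
member 1 (0-2): L=3.1050, (cx,cy)=(1.0000,0.0000)
member 2 (1-2): L=3.8148, (cx,cy)=(0.4055,-0.9141)
member 3 (1-3): L=2.8542, (cx,cy)=(0.9898,-0.1426)
member 4 (2-3): L=3.3346, (cx,cy)=(0.3833,0.9236)
member 5 (2-4): L=2.8680, (cx,cy)=(1.0000,0.0000)
member 6 (3-4): L=3.4662, (cx,cy)=(0.4587,-0.8886)
member 7 (3-5): L=2.9390, (cx,cy)=(1.0000,0.0014)
member 8 (4-5): L=3.3661, (cx,cy)=(0.4008,0.9162)
member 9 (4-6): L=2.9270, (cx,cy)=(1.0000,0.0000)
member 10 (5-6): L=3.4643, (cx,cy)=(0.4555,-0.8902)
solve A·x = −loads:
  F[0-1] = -1355.8045 N (compression)
  F[0-2] = +742.2007 N (tension)
  F[1-2] = +1539.8081 N (tension)
  F[1-3] = -1189.6773 N (compression)
  F[2-3] = +534.4157 N (tension)
  F[2-4] = +972.7036 N (tension)
  F[3-4] = -747.3847 N (compression)
  F[3-5] = -629.8665 N (compression)
  F[4-5] = +724.8683 N (tension)
  F[4-6] = +339.3702 N (tension)
  F[5-6] = -745.0373 N (compression)
  Rx@0 = -189.1200 N
  Ry@0 = +1237.8641 N
  Ry@6 = +663.2559 N

339.370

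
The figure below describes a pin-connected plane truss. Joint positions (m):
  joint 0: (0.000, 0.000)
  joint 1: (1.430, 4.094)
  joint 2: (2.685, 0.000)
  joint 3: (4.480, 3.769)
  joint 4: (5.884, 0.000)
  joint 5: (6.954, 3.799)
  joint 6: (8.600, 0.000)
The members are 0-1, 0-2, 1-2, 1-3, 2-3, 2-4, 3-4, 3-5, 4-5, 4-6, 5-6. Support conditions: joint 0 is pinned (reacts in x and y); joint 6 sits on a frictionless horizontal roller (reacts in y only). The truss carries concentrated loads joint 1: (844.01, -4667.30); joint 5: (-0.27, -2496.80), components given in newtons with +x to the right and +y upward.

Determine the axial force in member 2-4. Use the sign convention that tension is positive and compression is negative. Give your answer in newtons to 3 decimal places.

N=7 nodes, M=11 members, R=3 reactions → 2N=14, M+R=14
member 0 (0-1): L=4.3366, (cx,cy)=(0.3298,0.9441)
member 1 (0-2): L=2.6850, (cx,cy)=(1.0000,0.0000)
member 2 (1-2): L=4.2820, (cx,cy)=(0.2931,-0.9561)
member 3 (1-3): L=3.0673, (cx,cy)=(0.9944,-0.1060)
member 4 (2-3): L=4.1746, (cx,cy)=(0.4300,0.9028)
member 5 (2-4): L=3.1990, (cx,cy)=(1.0000,0.0000)
member 6 (3-4): L=4.0220, (cx,cy)=(0.3491,-0.9371)
member 7 (3-5): L=2.4742, (cx,cy)=(0.9999,0.0121)
member 8 (4-5): L=3.9468, (cx,cy)=(0.2711,0.9625)
member 9 (4-6): L=2.7160, (cx,cy)=(1.0000,0.0000)
member 10 (5-6): L=4.1403, (cx,cy)=(0.3976,-0.9176)
solve A·x = −loads:
  F[0-1] = -4202.4922 N (compression)
  F[0-2] = +2229.5312 N (tension)
  F[1-2] = -499.8241 N (compression)
  F[1-3] = -2095.1045 N (compression)
  F[2-3] = +529.3030 N (tension)
  F[2-4] = +1855.4507 N (tension)
  F[3-4] = -767.3958 N (compression)
  F[3-5] = -1587.9556 N (compression)
  F[4-5] = +747.1006 N (tension)
  F[4-6] = +1385.0261 N (tension)
  F[5-6] = -3483.8166 N (compression)
  Rx@0 = -843.7400 N
  Ry@0 = +3967.4329 N
  Ry@6 = +3196.6671 N

1855.451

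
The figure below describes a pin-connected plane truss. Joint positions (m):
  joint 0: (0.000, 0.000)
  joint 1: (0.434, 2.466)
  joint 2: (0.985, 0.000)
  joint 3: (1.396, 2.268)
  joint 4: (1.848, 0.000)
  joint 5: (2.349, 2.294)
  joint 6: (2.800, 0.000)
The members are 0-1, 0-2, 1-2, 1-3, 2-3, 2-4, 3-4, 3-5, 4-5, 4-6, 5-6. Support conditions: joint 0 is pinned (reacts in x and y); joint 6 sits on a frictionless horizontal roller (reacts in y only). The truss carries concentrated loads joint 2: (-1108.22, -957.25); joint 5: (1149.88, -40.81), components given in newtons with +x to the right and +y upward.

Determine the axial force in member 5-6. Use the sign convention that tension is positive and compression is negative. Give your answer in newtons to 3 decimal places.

-1338.199

N=7 nodes, M=11 members, R=3 reactions → 2N=14, M+R=14
member 0 (0-1): L=2.5039, (cx,cy)=(0.1733,0.9849)
member 1 (0-2): L=0.9850, (cx,cy)=(1.0000,0.0000)
member 2 (1-2): L=2.5268, (cx,cy)=(0.2181,-0.9759)
member 3 (1-3): L=0.9822, (cx,cy)=(0.9795,-0.2016)
member 4 (2-3): L=2.3049, (cx,cy)=(0.1783,0.9840)
member 5 (2-4): L=0.8630, (cx,cy)=(1.0000,0.0000)
member 6 (3-4): L=2.3126, (cx,cy)=(0.1955,-0.9807)
member 7 (3-5): L=0.9534, (cx,cy)=(0.9996,0.0273)
member 8 (4-5): L=2.3481, (cx,cy)=(0.2134,0.9770)
member 9 (4-6): L=0.9520, (cx,cy)=(1.0000,0.0000)
member 10 (5-6): L=2.3379, (cx,cy)=(0.1929,-0.9812)
solve A·x = −loads:
  F[0-1] = +319.8450 N (tension)
  F[0-2] = -13.7786 N (compression)
  F[1-2] = -350.5860 N (compression)
  F[1-3] = +134.6526 N (tension)
  F[2-3] = +1320.5627 N (tension)
  F[2-4] = +782.5189 N (tension)
  F[3-4] = -1280.0940 N (compression)
  F[3-5] = +617.7864 N (tension)
  F[4-5] = +1284.9961 N (tension)
  F[4-6] = +258.1481 N (tension)
  F[5-6] = -1338.1992 N (compression)
  Rx@0 = -41.6600 N
  Ry@0 = -315.0038 N
  Ry@6 = +1313.0638 N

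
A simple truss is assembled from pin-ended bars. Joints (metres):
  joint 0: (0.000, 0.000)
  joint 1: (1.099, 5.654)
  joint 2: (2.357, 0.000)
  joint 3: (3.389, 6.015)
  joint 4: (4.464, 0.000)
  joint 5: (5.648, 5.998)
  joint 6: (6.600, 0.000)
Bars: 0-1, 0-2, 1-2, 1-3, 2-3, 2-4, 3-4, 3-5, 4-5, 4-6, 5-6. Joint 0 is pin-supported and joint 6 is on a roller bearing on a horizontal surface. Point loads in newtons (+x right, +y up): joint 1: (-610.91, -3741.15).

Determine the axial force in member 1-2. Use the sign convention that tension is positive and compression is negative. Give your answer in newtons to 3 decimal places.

N=7 nodes, M=11 members, R=3 reactions → 2N=14, M+R=14
member 0 (0-1): L=5.7598, (cx,cy)=(0.1908,0.9816)
member 1 (0-2): L=2.3570, (cx,cy)=(1.0000,0.0000)
member 2 (1-2): L=5.7923, (cx,cy)=(0.2172,-0.9761)
member 3 (1-3): L=2.3183, (cx,cy)=(0.9878,0.1557)
member 4 (2-3): L=6.1029, (cx,cy)=(0.1691,0.9856)
member 5 (2-4): L=2.1070, (cx,cy)=(1.0000,0.0000)
member 6 (3-4): L=6.1103, (cx,cy)=(0.1759,-0.9844)
member 7 (3-5): L=2.2591, (cx,cy)=(1.0000,-0.0075)
member 8 (4-5): L=6.1137, (cx,cy)=(0.1937,0.9811)
member 9 (4-6): L=2.1360, (cx,cy)=(1.0000,0.0000)
member 10 (5-6): L=6.0731, (cx,cy)=(0.1568,-0.9876)
solve A·x = −loads:
  F[0-1] = -3709.6924 N (compression)
  F[0-2] = +96.9164 N (tension)
  F[1-2] = -113.7111 N (compression)
  F[1-3] = -73.1117 N (compression)
  F[2-3] = +112.6186 N (tension)
  F[2-4] = +53.1760 N (tension)
  F[3-4] = -100.9195 N (compression)
  F[3-5] = -35.4221 N (compression)
  F[4-5] = +101.2624 N (tension)
  F[4-6] = +15.8104 N (tension)
  F[5-6] = -100.8588 N (compression)
  Rx@0 = +610.9100 N
  Ry@0 = +3641.5381 N
  Ry@6 = +99.6119 N

-113.711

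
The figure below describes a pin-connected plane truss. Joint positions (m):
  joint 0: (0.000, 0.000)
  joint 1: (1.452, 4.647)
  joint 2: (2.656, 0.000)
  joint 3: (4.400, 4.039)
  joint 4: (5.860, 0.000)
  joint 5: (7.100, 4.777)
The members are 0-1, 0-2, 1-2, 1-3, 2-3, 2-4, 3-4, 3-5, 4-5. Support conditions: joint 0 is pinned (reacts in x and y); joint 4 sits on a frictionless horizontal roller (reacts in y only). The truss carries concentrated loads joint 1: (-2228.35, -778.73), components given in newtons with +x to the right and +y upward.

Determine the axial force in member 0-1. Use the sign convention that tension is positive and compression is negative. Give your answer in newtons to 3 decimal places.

-2465.046

N=6 nodes, M=9 members, R=3 reactions → 2N=12, M+R=12
member 0 (0-1): L=4.8686, (cx,cy)=(0.2982,0.9545)
member 1 (0-2): L=2.6560, (cx,cy)=(1.0000,0.0000)
member 2 (1-2): L=4.8004, (cx,cy)=(0.2508,-0.9680)
member 3 (1-3): L=3.0100, (cx,cy)=(0.9794,-0.2020)
member 4 (2-3): L=4.3994, (cx,cy)=(0.3964,0.9181)
member 5 (2-4): L=3.2040, (cx,cy)=(1.0000,0.0000)
member 6 (3-4): L=4.2948, (cx,cy)=(0.3399,-0.9404)
member 7 (3-5): L=2.7990, (cx,cy)=(0.9646,0.2637)
member 8 (4-5): L=4.9353, (cx,cy)=(0.2513,0.9679)
solve A·x = −loads:
  F[0-1] = -2465.0461 N (compression)
  F[0-2] = -1493.1749 N (compression)
  F[1-2] = +1381.8263 N (tension)
  F[1-3] = +1170.7302 N (tension)
  F[2-3] = -1457.0299 N (compression)
  F[2-4] = -569.0111 N (compression)
  F[3-4] = +1673.8196 N (tension)
  F[3-5] = +0.0000 N (tension)
  F[4-5] = -0.0000 N (compression)
  Rx@0 = +2228.3500 N
  Ry@0 = +2352.8642 N
  Ry@4 = -1574.1342 N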